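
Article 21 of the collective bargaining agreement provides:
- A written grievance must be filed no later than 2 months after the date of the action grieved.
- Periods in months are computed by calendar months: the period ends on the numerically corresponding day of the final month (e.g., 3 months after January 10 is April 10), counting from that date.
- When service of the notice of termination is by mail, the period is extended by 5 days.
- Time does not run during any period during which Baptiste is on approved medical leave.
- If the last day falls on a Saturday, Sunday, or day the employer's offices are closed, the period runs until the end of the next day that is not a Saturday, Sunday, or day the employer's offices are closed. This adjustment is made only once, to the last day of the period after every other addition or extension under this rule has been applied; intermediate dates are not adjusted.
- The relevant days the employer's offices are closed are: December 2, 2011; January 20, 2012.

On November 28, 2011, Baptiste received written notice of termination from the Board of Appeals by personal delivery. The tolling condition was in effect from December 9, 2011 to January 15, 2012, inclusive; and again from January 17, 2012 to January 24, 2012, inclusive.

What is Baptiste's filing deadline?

2 months after November 28, 2011 is January 28, 2012.
Service was not by mail, so no mail extension applies.
From December 9, 2011 through January 15, 2012 inclusive is 38 days; tolling adds 38 days: January 28, 2012 + 38 days = March 6, 2012.
From January 17, 2012 through January 24, 2012 inclusive is 8 days; tolling adds 8 days: March 6, 2012 + 8 days = March 14, 2012.
March 14, 2012 is a Wednesday and not a day the employer's offices are closed, so no extension applies.

March 14, 2012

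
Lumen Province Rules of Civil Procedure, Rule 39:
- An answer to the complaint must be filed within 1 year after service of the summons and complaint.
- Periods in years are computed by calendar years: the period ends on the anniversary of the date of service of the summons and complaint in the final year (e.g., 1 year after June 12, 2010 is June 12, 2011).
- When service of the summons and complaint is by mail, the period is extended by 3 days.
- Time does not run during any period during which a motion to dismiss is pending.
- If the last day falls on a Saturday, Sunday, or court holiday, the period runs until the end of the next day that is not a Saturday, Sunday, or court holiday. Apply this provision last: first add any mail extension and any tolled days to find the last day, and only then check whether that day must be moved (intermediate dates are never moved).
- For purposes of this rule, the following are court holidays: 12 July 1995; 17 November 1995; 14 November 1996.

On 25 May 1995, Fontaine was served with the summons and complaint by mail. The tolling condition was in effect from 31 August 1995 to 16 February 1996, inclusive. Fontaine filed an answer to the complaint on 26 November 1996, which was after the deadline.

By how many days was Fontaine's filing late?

1 year after 25 May 1995 is May 25, 1996.
Service was by mail, adding 3 days: May 25, 1996 + 3 days = May 28, 1996.
From August 31, 1995 through February 16, 1996 inclusive is 170 days; tolling adds 170 days: May 28, 1996 + 170 days = November 14, 1996.
November 14, 1996 is a listed holiday. The next qualifying day is November 15, 1996.
The deadline is November 15, 1996; from November 15, 1996 to November 26, 1996 is 11 days.

11 days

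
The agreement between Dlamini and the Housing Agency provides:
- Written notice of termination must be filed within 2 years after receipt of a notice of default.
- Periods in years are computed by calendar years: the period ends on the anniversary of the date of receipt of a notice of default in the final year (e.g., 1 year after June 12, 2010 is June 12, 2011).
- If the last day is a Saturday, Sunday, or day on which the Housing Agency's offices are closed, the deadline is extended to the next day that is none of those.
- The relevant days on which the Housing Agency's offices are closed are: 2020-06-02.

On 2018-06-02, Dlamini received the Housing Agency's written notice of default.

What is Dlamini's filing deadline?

June 3, 2020

2 years after 2018-06-02 is June 2, 2020.
June 2, 2020 is a listed holiday. The next qualifying day is June 3, 2020.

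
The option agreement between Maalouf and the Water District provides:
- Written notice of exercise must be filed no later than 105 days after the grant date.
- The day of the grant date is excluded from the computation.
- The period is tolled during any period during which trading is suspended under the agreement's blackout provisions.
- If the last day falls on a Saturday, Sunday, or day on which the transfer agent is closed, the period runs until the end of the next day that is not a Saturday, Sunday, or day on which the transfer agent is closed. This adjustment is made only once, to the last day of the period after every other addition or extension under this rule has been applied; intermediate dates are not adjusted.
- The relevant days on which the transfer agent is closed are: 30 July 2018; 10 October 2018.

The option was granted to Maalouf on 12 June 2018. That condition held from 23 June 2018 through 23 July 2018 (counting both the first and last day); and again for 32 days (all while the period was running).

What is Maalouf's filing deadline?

105 days after 12 June 2018 is September 25, 2018.
From June 23, 2018 through July 23, 2018 inclusive is 31 days; tolling adds 31 days: September 25, 2018 + 31 days = October 26, 2018.
Tolling adds 32 days: October 26, 2018 + 32 days = November 27, 2018.
November 27, 2018 is a Tuesday and not a day on which the transfer agent is closed, so no extension applies.

November 27, 2018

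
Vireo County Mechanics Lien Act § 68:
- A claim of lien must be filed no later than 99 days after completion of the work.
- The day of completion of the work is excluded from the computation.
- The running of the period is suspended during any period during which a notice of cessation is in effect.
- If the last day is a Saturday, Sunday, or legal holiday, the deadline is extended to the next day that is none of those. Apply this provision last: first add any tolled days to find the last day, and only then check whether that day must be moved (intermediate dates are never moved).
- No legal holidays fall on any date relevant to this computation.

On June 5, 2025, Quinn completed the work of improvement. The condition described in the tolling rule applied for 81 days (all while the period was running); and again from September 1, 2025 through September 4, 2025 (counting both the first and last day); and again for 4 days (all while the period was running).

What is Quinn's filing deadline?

December 10, 2025

99 days after June 5, 2025 is September 12, 2025.
Tolling adds 81 days: September 12, 2025 + 81 days = December 2, 2025.
From September 1, 2025 through September 4, 2025 inclusive is 4 days; tolling adds 4 days: December 2, 2025 + 4 days = December 6, 2025.
Tolling adds 4 days: December 6, 2025 + 4 days = December 10, 2025.
December 10, 2025 is a Wednesday and not a legal holiday, so no extension applies.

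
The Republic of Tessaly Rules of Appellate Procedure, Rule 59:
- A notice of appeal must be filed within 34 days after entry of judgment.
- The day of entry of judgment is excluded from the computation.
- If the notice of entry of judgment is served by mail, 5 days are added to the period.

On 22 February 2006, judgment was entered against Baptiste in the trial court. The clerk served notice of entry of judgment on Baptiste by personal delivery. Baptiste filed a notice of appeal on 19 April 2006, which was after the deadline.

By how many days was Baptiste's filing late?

22 days

34 days after 22 February 2006 is March 28, 2006.
Service was not by mail, so no mail extension applies.
The deadline is March 28, 2006; from March 28, 2006 to April 19, 2006 is 22 days.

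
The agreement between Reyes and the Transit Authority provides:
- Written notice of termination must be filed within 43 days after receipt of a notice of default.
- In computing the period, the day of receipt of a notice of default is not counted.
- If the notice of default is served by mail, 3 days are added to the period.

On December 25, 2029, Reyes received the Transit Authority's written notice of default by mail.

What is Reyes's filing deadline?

February 9, 2030

43 days after December 25, 2029 is February 6, 2030.
Service was by mail, adding 3 days: February 6, 2030 + 3 days = February 9, 2030.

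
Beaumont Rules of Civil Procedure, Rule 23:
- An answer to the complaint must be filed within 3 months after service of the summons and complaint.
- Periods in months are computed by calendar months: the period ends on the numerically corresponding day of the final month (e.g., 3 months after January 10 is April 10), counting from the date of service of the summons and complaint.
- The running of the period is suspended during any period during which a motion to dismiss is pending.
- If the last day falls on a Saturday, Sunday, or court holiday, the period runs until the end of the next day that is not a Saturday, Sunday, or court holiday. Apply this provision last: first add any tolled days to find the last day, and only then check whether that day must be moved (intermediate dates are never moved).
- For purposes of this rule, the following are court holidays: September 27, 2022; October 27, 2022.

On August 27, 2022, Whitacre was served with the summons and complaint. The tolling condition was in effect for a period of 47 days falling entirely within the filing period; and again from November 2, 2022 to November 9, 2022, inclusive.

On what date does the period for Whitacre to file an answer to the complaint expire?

3 months after August 27, 2022 is November 27, 2022.
Tolling adds 47 days: November 27, 2022 + 47 days = January 13, 2023.
From November 2, 2022 through November 9, 2022 inclusive is 8 days; tolling adds 8 days: January 13, 2023 + 8 days = January 21, 2023.
January 21, 2023 is Saturday; January 22, 2023 is Sunday. The next qualifying day is January 23, 2023.

January 23, 2023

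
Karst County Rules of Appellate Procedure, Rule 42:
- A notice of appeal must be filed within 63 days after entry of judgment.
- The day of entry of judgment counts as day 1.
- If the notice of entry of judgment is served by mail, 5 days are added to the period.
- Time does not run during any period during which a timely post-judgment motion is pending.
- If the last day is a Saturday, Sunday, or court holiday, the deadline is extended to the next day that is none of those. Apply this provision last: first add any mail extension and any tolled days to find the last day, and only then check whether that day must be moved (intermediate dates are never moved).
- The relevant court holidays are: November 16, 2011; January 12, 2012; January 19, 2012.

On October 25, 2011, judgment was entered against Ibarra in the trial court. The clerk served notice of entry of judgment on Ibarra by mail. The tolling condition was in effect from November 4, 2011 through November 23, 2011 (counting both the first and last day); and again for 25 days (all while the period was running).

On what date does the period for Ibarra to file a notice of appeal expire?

February 14, 2012

Counting October 25, 2011 as day 1, day 63 is December 26, 2011.
Service was by mail, adding 5 days: December 26, 2011 + 5 days = December 31, 2011.
From November 4, 2011 through November 23, 2011 inclusive is 20 days; tolling adds 20 days: December 31, 2011 + 20 days = January 20, 2012.
Tolling adds 25 days: January 20, 2012 + 25 days = February 14, 2012.
February 14, 2012 is a Tuesday and not a court holiday, so no extension applies.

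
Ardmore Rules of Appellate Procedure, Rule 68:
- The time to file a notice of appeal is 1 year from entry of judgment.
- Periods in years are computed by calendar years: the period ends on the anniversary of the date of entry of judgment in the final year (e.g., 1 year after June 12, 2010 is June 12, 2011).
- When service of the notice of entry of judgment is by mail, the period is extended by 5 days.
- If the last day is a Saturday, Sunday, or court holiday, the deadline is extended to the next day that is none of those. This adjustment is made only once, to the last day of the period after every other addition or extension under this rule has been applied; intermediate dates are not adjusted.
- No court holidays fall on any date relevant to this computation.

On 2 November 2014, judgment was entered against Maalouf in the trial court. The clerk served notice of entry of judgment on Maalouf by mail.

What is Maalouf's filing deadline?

November 9, 2015

1 year after 2 November 2014 is November 2, 2015.
Service was by mail, adding 5 days: November 2, 2015 + 5 days = November 7, 2015.
November 7, 2015 is Saturday; November 8, 2015 is Sunday. The next qualifying day is November 9, 2015.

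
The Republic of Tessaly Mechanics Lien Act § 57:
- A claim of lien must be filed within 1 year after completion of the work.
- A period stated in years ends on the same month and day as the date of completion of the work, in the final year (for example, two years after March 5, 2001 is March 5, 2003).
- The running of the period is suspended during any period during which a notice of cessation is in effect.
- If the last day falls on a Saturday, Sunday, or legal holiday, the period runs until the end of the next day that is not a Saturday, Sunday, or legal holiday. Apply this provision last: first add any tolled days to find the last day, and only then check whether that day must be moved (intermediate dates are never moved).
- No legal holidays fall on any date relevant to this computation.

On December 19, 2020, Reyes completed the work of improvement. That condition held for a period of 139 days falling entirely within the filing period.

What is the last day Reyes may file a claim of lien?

May 9, 2022

1 year after December 19, 2020 is December 19, 2021.
Tolling adds 139 days: December 19, 2021 + 139 days = May 7, 2022.
May 7, 2022 is Saturday; May 8, 2022 is Sunday. The next qualifying day is May 9, 2022.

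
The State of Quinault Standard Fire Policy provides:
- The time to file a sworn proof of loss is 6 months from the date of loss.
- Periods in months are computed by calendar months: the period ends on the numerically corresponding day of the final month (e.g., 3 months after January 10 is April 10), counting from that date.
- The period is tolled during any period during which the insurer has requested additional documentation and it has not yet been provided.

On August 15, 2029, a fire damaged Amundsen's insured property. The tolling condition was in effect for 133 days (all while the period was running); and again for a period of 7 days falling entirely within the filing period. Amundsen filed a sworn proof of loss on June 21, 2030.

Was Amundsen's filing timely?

Yes

6 months after August 15, 2029 is February 15, 2030.
Tolling adds 133 days: February 15, 2030 + 133 days = June 28, 2030.
Tolling adds 7 days: June 28, 2030 + 7 days = July 5, 2030.
The deadline is July 5, 2030; the filing on June 21, 2030 is on or before that date.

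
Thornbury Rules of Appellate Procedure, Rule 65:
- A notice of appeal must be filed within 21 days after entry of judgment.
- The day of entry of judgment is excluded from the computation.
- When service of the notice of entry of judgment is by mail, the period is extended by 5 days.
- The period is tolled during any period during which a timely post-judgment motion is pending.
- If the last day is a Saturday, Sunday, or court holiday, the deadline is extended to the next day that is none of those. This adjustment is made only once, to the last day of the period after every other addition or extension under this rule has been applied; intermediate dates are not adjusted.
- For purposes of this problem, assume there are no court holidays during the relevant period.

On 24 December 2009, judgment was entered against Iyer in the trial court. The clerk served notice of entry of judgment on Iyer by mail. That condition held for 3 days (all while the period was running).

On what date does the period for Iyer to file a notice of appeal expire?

21 days after 24 December 2009 is January 14, 2010.
Service was by mail, adding 5 days: January 14, 2010 + 5 days = January 19, 2010.
Tolling adds 3 days: January 19, 2010 + 3 days = January 22, 2010.
January 22, 2010 is a Friday and not a court holiday, so no extension applies.

January 22, 2010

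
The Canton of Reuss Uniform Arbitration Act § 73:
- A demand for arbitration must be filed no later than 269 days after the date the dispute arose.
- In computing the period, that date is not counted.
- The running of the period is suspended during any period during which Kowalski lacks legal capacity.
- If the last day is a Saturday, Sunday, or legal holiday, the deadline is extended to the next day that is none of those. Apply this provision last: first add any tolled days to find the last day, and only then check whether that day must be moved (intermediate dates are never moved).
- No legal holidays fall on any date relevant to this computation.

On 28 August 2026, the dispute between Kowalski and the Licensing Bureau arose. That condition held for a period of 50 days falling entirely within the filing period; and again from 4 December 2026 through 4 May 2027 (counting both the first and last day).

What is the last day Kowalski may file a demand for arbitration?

December 13, 2027

269 days after 28 August 2026 is May 24, 2027.
Tolling adds 50 days: May 24, 2027 + 50 days = July 13, 2027.
From December 4, 2026 through May 4, 2027 inclusive is 152 days; tolling adds 152 days: July 13, 2027 + 152 days = December 12, 2027.
December 12, 2027 is Sunday. The next qualifying day is December 13, 2027.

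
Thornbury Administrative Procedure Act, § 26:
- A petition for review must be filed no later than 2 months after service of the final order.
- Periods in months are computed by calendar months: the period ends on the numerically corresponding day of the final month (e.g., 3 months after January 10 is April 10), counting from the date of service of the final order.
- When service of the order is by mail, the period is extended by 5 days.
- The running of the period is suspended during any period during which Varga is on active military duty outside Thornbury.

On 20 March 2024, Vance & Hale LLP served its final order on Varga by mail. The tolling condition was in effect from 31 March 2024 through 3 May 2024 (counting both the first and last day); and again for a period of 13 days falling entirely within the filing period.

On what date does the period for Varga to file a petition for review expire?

2 months after 20 March 2024 is May 20, 2024.
Service was by mail, adding 5 days: May 20, 2024 + 5 days = May 25, 2024.
From March 31, 2024 through May 3, 2024 inclusive is 34 days; tolling adds 34 days: May 25, 2024 + 34 days = June 28, 2024.
Tolling adds 13 days: June 28, 2024 + 13 days = July 11, 2024.

July 11, 2024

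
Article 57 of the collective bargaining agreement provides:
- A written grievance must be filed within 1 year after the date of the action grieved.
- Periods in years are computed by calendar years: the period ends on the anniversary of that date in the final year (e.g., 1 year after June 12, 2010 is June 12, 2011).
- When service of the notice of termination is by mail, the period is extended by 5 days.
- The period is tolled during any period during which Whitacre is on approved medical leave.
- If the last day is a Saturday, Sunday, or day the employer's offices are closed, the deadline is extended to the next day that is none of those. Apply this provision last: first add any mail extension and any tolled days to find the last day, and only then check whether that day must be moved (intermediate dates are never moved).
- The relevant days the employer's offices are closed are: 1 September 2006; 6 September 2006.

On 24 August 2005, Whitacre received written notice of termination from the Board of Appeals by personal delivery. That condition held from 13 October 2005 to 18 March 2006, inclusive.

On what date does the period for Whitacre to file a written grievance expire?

1 year after 24 August 2005 is August 24, 2006.
Service was not by mail, so no mail extension applies.
From October 13, 2005 through March 18, 2006 inclusive is 157 days; tolling adds 157 days: August 24, 2006 + 157 days = January 28, 2007.
January 28, 2007 is Sunday. The next qualifying day is January 29, 2007.

January 29, 2007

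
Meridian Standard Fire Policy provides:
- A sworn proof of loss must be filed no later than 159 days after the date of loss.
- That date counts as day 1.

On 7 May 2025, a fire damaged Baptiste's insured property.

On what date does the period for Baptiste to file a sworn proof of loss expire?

October 12, 2025

Counting 7 May 2025 as day 1, day 159 is October 12, 2025.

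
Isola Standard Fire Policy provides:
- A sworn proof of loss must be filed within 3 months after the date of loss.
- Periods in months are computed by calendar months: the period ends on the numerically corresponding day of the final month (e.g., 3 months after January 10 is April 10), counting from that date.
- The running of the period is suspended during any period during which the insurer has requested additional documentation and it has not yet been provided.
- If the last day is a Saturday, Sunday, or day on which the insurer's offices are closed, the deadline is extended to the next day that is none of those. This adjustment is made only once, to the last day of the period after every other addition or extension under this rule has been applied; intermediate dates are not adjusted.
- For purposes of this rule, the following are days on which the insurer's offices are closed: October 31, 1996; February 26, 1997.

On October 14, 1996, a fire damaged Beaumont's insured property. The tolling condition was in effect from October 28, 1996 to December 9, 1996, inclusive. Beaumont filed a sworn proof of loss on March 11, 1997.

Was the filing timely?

No

3 months after October 14, 1996 is January 14, 1997.
From October 28, 1996 through December 9, 1996 inclusive is 43 days; tolling adds 43 days: January 14, 1997 + 43 days = February 26, 1997.
February 26, 1997 is a listed holiday. The next qualifying day is February 27, 1997.
The deadline is February 27, 1997; the filing on March 11, 1997 is after that date.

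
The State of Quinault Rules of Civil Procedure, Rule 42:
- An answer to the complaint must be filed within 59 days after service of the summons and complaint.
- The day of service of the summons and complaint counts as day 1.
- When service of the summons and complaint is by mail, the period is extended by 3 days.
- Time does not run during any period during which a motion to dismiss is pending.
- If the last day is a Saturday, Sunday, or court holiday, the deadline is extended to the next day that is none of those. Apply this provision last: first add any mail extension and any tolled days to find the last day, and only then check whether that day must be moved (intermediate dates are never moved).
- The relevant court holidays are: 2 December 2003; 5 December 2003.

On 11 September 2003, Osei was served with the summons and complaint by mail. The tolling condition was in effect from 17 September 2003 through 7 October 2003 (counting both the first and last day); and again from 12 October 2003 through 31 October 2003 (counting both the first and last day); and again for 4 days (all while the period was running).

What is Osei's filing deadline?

Counting 11 September 2003 as day 1, day 59 is November 8, 2003.
Service was by mail, adding 3 days: November 8, 2003 + 3 days = November 11, 2003.
From September 17, 2003 through October 7, 2003 inclusive is 21 days; tolling adds 21 days: November 11, 2003 + 21 days = December 2, 2003.
From October 12, 2003 through October 31, 2003 inclusive is 20 days; tolling adds 20 days: December 2, 2003 + 20 days = December 22, 2003.
Tolling adds 4 days: December 22, 2003 + 4 days = December 26, 2003.
December 26, 2003 is a Friday and not a court holiday, so no extension applies.

December 26, 2003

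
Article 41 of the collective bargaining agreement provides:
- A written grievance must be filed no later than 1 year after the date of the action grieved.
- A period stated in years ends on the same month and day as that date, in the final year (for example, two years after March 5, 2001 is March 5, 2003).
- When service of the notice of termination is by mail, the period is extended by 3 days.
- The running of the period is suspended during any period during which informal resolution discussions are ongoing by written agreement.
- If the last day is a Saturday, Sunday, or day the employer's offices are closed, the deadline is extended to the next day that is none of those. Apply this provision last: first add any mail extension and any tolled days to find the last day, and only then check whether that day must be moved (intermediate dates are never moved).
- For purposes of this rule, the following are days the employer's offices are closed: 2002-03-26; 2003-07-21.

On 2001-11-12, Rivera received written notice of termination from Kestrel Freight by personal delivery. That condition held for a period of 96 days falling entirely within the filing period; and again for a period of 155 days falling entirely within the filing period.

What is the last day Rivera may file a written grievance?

1 year after 2001-11-12 is November 12, 2002.
Service was not by mail, so no mail extension applies.
Tolling adds 96 days: November 12, 2002 + 96 days = February 16, 2003.
Tolling adds 155 days: February 16, 2003 + 155 days = July 21, 2003.
July 21, 2003 is a listed holiday. The next qualifying day is July 22, 2003.

July 22, 2003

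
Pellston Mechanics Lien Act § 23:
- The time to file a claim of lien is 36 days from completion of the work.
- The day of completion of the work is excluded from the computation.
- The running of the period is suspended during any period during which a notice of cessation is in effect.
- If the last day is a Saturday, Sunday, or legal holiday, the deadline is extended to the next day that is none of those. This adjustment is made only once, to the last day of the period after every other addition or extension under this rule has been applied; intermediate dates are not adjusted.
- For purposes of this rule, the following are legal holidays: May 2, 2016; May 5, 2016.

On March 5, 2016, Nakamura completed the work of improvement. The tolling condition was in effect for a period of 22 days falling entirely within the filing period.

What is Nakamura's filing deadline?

May 3, 2016

36 days after March 5, 2016 is April 10, 2016.
Tolling adds 22 days: April 10, 2016 + 22 days = May 2, 2016.
May 2, 2016 is a listed holiday. The next qualifying day is May 3, 2016.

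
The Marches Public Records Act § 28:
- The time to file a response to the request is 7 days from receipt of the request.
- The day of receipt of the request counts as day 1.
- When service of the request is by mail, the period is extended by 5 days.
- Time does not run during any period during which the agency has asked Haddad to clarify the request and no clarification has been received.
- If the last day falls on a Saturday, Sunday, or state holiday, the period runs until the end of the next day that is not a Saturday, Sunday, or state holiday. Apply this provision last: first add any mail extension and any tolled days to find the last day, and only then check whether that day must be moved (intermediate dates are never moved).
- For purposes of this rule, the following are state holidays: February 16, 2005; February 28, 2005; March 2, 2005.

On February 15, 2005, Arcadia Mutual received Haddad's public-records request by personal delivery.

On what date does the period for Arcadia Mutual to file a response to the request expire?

February 21, 2005

Counting February 15, 2005 as day 1, day 7 is February 21, 2005.
Service was not by mail, so no mail extension applies.
February 21, 2005 is a Monday and not a state holiday, so no extension applies.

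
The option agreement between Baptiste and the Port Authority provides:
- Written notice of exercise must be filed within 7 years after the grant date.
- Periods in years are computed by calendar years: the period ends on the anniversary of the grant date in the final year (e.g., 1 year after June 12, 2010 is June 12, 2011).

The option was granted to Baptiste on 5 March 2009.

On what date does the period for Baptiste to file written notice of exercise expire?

7 years after 5 March 2009 is March 5, 2016.

March 5, 2016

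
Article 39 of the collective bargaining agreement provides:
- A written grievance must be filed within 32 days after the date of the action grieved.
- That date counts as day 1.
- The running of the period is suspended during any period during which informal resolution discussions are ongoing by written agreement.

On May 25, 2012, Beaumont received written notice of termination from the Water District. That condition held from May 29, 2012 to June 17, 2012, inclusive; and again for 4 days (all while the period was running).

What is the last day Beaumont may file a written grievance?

Counting May 25, 2012 as day 1, day 32 is June 25, 2012.
From May 29, 2012 through June 17, 2012 inclusive is 20 days; tolling adds 20 days: June 25, 2012 + 20 days = July 15, 2012.
Tolling adds 4 days: July 15, 2012 + 4 days = July 19, 2012.

July 19, 2012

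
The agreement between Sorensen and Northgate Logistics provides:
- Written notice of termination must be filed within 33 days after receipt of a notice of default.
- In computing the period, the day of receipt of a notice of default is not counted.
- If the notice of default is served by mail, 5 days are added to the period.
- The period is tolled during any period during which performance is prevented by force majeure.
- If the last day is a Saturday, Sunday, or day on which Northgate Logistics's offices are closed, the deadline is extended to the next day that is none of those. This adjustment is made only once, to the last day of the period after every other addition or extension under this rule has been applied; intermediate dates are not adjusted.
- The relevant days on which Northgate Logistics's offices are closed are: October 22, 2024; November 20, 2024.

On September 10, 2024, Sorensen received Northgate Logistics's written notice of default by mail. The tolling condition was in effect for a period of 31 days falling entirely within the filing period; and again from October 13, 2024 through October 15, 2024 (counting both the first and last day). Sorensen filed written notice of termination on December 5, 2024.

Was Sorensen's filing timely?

33 days after September 10, 2024 is October 13, 2024.
Service was by mail, adding 5 days: October 13, 2024 + 5 days = October 18, 2024.
Tolling adds 31 days: October 18, 2024 + 31 days = November 18, 2024.
From October 13, 2024 through October 15, 2024 inclusive is 3 days; tolling adds 3 days: November 18, 2024 + 3 days = November 21, 2024.
November 21, 2024 is a Thursday and not a day on which Northgate Logistics's offices are closed, so no extension applies.
The deadline is November 21, 2024; the filing on December 5, 2024 is after that date.

No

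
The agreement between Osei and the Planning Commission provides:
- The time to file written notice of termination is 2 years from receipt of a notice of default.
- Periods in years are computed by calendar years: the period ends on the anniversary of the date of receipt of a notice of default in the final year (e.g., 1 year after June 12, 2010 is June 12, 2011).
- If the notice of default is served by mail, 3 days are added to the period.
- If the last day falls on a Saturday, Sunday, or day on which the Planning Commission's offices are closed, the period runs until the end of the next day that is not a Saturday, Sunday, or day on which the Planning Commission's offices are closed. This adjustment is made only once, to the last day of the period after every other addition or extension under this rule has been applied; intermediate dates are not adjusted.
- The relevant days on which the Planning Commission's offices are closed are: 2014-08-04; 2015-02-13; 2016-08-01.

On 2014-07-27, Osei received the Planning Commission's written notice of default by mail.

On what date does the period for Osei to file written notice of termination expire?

August 2, 2016

2 years after 2014-07-27 is July 27, 2016.
Service was by mail, adding 3 days: July 27, 2016 + 3 days = July 30, 2016.
July 30, 2016 is Saturday; July 31, 2016 is Sunday; August 1, 2016 is a listed holiday. The next qualifying day is August 2, 2016.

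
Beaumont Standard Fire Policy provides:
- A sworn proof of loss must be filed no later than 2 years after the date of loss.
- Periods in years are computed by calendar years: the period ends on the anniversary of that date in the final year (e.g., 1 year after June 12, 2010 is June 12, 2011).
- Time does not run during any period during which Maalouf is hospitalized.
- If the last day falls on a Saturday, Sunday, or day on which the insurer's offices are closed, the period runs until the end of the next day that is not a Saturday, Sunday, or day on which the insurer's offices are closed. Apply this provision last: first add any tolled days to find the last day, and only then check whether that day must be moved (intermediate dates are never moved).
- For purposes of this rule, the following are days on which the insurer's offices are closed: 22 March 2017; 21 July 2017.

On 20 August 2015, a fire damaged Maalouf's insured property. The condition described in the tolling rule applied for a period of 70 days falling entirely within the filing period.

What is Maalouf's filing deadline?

October 30, 2017

2 years after 20 August 2015 is August 20, 2017.
Tolling adds 70 days: August 20, 2017 + 70 days = October 29, 2017.
October 29, 2017 is Sunday. The next qualifying day is October 30, 2017.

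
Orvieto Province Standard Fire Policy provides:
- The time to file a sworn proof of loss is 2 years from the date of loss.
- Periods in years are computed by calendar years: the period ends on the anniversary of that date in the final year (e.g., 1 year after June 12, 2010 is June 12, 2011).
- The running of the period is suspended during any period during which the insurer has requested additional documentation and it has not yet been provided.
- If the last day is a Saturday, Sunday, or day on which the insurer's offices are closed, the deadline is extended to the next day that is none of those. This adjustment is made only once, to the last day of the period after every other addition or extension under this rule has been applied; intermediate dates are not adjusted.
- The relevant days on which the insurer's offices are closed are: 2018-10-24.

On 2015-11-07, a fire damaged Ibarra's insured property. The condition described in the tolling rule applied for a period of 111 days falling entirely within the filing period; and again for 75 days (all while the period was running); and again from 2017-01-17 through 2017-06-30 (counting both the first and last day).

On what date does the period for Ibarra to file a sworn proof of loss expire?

October 25, 2018

2 years after 2015-11-07 is November 7, 2017.
Tolling adds 111 days: November 7, 2017 + 111 days = February 26, 2018.
Tolling adds 75 days: February 26, 2018 + 75 days = May 12, 2018.
From January 17, 2017 through June 30, 2017 inclusive is 165 days; tolling adds 165 days: May 12, 2018 + 165 days = October 24, 2018.
October 24, 2018 is a listed holiday. The next qualifying day is October 25, 2018.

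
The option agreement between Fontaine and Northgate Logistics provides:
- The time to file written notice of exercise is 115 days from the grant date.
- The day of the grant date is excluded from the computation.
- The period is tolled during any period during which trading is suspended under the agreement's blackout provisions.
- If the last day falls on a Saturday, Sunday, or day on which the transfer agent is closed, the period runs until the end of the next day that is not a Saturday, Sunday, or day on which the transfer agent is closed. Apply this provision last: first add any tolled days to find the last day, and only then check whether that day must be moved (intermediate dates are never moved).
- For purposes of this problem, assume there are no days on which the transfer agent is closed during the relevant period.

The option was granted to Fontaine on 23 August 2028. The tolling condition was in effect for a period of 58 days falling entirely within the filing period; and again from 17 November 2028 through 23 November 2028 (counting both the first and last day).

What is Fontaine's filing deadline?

115 days after 23 August 2028 is December 16, 2028.
Tolling adds 58 days: December 16, 2028 + 58 days = February 12, 2029.
From November 17, 2028 through November 23, 2028 inclusive is 7 days; tolling adds 7 days: February 12, 2029 + 7 days = February 19, 2029.
February 19, 2029 is a Monday and not a day on which the transfer agent is closed, so no extension applies.

February 19, 2029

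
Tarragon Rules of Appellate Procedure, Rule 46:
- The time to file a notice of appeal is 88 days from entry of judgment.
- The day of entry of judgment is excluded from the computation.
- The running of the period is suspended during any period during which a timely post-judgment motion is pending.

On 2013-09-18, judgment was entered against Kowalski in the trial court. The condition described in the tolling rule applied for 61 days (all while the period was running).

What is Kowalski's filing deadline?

February 14, 2014

88 days after 2013-09-18 is December 15, 2013.
Tolling adds 61 days: December 15, 2013 + 61 days = February 14, 2014.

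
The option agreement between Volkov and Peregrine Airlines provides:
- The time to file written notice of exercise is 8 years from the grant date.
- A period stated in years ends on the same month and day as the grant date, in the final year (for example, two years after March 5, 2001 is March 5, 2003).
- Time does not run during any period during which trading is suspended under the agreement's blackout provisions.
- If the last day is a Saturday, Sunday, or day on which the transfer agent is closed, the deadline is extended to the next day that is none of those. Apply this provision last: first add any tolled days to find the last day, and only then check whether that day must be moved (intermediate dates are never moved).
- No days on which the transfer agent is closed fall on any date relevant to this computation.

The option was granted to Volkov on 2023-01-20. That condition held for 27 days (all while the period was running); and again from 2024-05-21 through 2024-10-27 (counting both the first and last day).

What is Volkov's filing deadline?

July 28, 2031

8 years after 2023-01-20 is January 20, 2031.
Tolling adds 27 days: January 20, 2031 + 27 days = February 16, 2031.
From May 21, 2024 through October 27, 2024 inclusive is 160 days; tolling adds 160 days: February 16, 2031 + 160 days = July 26, 2031.
July 26, 2031 is Saturday; July 27, 2031 is Sunday. The next qualifying day is July 28, 2031.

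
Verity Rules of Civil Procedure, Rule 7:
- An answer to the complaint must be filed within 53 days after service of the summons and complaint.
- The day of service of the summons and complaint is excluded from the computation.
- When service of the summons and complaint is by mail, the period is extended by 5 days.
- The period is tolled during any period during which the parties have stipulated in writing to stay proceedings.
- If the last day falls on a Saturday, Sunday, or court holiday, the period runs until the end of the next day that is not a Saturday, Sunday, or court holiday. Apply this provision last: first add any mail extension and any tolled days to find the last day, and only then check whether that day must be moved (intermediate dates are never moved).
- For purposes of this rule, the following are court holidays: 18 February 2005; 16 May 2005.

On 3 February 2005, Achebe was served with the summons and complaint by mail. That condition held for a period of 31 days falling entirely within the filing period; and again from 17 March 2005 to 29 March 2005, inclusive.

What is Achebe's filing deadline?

53 days after 3 February 2005 is March 28, 2005.
Service was by mail, adding 5 days: March 28, 2005 + 5 days = April 2, 2005.
Tolling adds 31 days: April 2, 2005 + 31 days = May 3, 2005.
From March 17, 2005 through March 29, 2005 inclusive is 13 days; tolling adds 13 days: May 3, 2005 + 13 days = May 16, 2005.
May 16, 2005 is a listed holiday. The next qualifying day is May 17, 2005.

May 17, 2005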